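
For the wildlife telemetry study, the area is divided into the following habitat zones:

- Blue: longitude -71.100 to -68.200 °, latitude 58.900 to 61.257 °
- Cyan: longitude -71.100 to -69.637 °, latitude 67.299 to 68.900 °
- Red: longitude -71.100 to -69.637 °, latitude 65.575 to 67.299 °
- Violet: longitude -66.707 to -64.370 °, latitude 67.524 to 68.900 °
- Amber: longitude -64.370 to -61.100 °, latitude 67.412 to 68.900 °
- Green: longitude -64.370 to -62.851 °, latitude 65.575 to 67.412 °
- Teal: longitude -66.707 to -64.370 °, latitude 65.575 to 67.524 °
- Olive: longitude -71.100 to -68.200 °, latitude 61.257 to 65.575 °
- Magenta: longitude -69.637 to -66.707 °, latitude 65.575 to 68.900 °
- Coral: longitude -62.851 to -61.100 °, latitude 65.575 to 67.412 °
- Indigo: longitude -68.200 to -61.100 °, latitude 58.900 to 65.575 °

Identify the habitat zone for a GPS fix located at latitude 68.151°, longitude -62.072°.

The point has longitude = -62.072 and latitude = 68.151.
Only Amber satisfies -64.370 ≤ longitude ≤ -61.100 and 67.412 ≤ latitude ≤ 68.900.

Amber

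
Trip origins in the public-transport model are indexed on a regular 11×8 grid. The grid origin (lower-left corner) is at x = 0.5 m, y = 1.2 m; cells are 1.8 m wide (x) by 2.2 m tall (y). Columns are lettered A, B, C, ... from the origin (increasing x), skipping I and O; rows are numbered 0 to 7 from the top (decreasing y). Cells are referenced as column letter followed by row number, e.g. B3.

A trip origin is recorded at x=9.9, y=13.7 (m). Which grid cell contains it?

F2

Column index: ⌊(9.9 − 0.5) / 1.8⌋ = ⌊5.222⌋ = 5 → column F
Row offset from origin: ⌊(13.7 − 1.2) / 2.2⌋ = ⌊5.682⌋ = 5 → row 2 (counted from top)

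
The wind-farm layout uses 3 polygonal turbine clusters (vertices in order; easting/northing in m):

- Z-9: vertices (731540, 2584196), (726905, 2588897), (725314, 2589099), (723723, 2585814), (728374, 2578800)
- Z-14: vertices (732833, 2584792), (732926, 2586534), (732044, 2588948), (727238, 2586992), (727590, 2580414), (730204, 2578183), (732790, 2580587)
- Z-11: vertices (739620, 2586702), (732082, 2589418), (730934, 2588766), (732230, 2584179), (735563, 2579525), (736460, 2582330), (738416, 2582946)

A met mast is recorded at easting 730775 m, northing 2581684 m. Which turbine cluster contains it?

Z-14

Cast a ray rightward from (730775, 2581684). For each polygon, the edges (by vertex number in listed order) whose endpoints lie on opposite sides of northing = 2581684, where each meets that height, and whether that is right or left of the point:
Z-9: 4–5 at easting≈726461.6 (left), 5–1 at easting≈730066.1 (left) → 0 crossings.
Z-14: 4–5 at easting≈727522.0 (left), 7–1 at easting≈732801.2 (right) → 1 crossing.
Z-11: 4–5 at easting≈734016.8 (right), 5–6 at easting≈736253.4 (right) → 2 crossings.
Only Z-14 has an odd count, so the point is inside Z-14.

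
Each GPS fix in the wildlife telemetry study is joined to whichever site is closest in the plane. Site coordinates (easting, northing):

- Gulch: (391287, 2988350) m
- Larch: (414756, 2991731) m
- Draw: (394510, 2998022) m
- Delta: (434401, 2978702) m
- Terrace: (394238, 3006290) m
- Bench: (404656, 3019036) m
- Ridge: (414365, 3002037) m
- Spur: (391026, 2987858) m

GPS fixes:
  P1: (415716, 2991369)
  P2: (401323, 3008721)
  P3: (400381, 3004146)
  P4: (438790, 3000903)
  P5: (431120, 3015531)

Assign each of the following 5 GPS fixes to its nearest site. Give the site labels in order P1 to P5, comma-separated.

P1 → Larch (d²=1052644.00)
P2 → Terrace (d²=56106986.00)
P3 → Terrace (d²=42333185.00)
P4 → Delta (d²=512147722.00)
P5 → Ridge (d²=462818061.00)

Larch, Terrace, Terrace, Delta, Ridge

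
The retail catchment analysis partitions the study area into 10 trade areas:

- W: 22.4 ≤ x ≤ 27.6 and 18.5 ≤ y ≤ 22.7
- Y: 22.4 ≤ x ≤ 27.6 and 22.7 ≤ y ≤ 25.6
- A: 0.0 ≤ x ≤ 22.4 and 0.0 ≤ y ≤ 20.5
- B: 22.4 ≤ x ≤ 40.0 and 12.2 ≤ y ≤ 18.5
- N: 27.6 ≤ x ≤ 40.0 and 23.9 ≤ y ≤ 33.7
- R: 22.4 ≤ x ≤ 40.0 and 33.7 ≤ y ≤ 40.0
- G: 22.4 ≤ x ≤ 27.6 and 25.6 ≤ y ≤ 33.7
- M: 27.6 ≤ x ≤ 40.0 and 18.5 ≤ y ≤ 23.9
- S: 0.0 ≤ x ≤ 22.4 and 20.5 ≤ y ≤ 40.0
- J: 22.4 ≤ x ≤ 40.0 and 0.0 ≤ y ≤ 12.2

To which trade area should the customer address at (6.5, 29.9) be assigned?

The point has x = 6.5 and y = 29.9.
Only S satisfies 0.0 ≤ x ≤ 22.4 and 20.5 ≤ y ≤ 40.0.

S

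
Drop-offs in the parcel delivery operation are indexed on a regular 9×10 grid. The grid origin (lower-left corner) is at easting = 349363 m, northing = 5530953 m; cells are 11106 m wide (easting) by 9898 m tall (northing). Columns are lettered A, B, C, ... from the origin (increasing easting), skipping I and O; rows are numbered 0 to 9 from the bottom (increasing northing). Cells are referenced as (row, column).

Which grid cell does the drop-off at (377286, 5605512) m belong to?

Column index: ⌊(377286 − 349363) / 11106⌋ = ⌊2.514⌋ = 2 → column C
Row offset from origin: ⌊(5605512 − 5530953) / 9898⌋ = ⌊7.533⌋ = 7 → row 7

(7, C)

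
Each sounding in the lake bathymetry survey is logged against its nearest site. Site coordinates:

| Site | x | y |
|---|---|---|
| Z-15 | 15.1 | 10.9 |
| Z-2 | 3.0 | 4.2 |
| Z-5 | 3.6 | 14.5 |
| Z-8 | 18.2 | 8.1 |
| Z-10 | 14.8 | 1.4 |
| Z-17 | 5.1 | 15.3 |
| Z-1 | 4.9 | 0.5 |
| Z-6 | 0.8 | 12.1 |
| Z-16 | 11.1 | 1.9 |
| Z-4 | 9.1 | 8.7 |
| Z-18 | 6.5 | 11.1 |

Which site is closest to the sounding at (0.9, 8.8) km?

Z-6

Squared distances to each site:
Z-15: 206.050; Z-2: 25.570; Z-5: 39.780; Z-8: 299.780; Z-10: 247.970; Z-17: 59.890; Z-1: 84.890; Z-6: 10.900; Z-16: 151.650; Z-4: 67.250; Z-18: 36.650.
Minimum at Z-6.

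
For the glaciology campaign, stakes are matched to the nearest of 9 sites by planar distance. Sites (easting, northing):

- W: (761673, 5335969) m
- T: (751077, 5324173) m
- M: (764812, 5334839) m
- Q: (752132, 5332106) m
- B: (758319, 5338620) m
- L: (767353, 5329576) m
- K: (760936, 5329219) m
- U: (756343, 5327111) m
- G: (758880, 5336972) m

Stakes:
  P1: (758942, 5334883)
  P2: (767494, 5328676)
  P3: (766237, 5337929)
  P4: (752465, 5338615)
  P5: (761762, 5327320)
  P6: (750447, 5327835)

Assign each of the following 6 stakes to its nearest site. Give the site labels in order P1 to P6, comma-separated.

G, L, M, B, K, T

P1 → G (d²=4367765.00)
P2 → L (d²=829881.00)
P3 → M (d²=11578725.00)
P4 → B (d²=34269341.00)
P5 → K (d²=4288477.00)
P6 → T (d²=13807144.00)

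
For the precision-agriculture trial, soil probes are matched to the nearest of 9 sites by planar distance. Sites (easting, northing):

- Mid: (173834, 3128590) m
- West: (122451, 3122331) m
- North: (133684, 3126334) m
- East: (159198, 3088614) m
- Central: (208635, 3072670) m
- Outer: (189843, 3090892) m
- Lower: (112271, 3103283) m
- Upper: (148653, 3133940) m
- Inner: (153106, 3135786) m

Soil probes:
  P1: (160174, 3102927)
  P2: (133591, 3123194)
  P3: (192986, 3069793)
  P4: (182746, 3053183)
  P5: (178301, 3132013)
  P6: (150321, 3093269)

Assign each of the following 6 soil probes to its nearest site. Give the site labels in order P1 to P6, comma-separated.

East, North, Central, Central, Mid, East

P1 → East (d²=205814545.00)
P2 → North (d²=9868249.00)
P3 → Central (d²=253168330.00)
P4 → Central (d²=1049983490.00)
P5 → Mid (d²=31671018.00)
P6 → East (d²=100470154.00)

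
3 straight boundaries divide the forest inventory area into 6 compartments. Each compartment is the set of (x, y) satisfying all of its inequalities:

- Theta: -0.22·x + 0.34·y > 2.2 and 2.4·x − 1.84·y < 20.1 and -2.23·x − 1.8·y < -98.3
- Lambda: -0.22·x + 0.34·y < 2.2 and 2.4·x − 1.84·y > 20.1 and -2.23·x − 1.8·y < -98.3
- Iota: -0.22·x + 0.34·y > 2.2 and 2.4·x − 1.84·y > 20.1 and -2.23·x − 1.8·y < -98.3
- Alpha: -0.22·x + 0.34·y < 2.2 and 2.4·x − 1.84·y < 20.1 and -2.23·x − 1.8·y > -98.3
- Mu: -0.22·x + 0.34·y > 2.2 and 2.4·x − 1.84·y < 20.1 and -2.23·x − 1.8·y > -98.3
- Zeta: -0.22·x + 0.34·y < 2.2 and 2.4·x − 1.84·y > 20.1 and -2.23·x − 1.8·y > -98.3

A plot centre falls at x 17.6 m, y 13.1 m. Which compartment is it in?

-0.22·17.6 + 0.34·13.1 = 0.582, which is < 2.2
2.4·17.6 − 1.84·13.1 = 18.136, which is < 20.1
-2.23·17.6 − 1.8·13.1 = -62.828, which is > -98.3
This sign pattern matches Alpha.

Alpha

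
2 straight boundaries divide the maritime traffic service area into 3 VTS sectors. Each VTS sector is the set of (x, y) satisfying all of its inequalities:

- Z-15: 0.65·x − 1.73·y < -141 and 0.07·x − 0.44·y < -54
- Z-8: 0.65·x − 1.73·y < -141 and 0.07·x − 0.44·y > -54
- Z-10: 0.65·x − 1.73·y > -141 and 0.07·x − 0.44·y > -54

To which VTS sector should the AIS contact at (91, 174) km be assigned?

Z-15

0.65·91 − 1.73·174 = -241.870, which is < -141
0.07·91 − 0.44·174 = -70.190, which is < -54
This sign pattern matches Z-15.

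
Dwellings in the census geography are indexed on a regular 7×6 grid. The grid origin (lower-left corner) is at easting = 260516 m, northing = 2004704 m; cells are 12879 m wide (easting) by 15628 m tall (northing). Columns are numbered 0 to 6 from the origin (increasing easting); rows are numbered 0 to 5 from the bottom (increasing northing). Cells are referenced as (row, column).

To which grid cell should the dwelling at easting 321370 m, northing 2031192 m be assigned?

(1, 4)

Column index: ⌊(321370 − 260516) / 12879⌋ = ⌊4.725⌋ = 4
Row offset from origin: ⌊(2031192 − 2004704) / 15628⌋ = ⌊1.695⌋ = 1 → row 1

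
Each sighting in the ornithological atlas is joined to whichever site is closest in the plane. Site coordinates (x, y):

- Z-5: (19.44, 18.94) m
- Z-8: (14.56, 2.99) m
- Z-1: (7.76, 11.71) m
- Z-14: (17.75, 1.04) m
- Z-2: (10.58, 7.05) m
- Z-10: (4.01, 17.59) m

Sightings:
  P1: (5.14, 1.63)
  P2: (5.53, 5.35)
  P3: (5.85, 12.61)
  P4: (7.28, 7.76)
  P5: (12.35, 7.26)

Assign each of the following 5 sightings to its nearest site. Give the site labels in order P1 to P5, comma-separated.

P1 → Z-2 (d²=58.97)
P2 → Z-2 (d²=28.39)
P3 → Z-1 (d²=4.46)
P4 → Z-2 (d²=11.39)
P5 → Z-2 (d²=3.18)

Z-2, Z-2, Z-1, Z-2, Z-2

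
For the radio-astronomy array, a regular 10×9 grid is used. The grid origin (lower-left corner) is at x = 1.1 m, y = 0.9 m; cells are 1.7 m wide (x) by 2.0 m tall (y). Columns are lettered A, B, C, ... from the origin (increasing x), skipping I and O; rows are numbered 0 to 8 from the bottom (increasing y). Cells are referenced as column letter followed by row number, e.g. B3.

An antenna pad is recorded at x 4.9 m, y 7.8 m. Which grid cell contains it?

C3

Column index: ⌊(4.9 − 1.1) / 1.7⌋ = ⌊2.235⌋ = 2 → column C
Row offset from origin: ⌊(7.8 − 0.9) / 2.0⌋ = ⌊3.450⌋ = 3 → row 3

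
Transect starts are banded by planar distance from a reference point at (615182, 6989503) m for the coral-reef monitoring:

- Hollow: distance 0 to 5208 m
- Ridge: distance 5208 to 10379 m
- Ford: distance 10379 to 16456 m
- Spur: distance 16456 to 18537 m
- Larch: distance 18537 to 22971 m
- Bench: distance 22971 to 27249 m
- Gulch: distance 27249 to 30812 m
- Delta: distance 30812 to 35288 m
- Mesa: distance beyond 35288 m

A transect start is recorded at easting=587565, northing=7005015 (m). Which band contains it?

Delta

Distance = √((587565−615182)² + (7005015−6989503)²) = √(762698689.000 + 240622144.000) = 31675.240 m.
30812 ≤ 31675.240 < 35288 → Delta.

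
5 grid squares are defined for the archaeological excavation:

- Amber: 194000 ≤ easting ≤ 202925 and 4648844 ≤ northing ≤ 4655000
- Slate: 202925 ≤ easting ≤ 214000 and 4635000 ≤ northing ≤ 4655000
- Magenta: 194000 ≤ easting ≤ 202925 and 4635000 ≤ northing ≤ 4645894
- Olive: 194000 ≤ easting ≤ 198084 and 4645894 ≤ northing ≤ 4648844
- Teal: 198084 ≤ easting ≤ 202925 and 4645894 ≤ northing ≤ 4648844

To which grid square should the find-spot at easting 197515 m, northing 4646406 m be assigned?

The point has easting = 197515 and northing = 4646406.
Only Olive satisfies 194000 ≤ easting ≤ 198084 and 4645894 ≤ northing ≤ 4648844.

Olive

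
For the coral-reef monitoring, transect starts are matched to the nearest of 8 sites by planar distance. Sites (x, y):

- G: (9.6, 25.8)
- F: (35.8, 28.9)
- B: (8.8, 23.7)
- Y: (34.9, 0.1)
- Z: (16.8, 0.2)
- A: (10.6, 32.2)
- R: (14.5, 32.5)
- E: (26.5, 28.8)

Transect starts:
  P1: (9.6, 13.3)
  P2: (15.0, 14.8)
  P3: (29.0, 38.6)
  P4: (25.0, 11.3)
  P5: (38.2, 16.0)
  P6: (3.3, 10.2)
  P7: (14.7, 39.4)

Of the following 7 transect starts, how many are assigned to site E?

P1 → B
P2 → B
P3 → E
P4 → Z
P5 → F
P6 → B
P7 → R
1 of the 7 goes to E.

1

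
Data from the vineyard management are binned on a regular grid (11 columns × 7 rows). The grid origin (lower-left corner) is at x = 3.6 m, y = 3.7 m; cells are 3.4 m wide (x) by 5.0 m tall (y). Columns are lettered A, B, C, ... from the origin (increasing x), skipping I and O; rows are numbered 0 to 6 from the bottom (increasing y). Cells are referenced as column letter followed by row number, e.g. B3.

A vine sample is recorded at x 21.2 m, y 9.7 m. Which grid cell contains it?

F1

Column index: ⌊(21.2 − 3.6) / 3.4⌋ = ⌊5.176⌋ = 5 → column F
Row offset from origin: ⌊(9.7 − 3.7) / 5.0⌋ = ⌊1.200⌋ = 1 → row 1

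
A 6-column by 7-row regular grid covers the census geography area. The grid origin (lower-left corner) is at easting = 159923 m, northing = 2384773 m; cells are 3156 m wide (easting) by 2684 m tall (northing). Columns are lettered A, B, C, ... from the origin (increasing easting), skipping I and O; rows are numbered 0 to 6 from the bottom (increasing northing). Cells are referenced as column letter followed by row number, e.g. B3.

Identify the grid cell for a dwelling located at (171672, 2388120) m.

Column index: ⌊(171672 − 159923) / 3156⌋ = ⌊3.723⌋ = 3 → column D
Row offset from origin: ⌊(2388120 − 2384773) / 2684⌋ = ⌊1.247⌋ = 1 → row 1

D1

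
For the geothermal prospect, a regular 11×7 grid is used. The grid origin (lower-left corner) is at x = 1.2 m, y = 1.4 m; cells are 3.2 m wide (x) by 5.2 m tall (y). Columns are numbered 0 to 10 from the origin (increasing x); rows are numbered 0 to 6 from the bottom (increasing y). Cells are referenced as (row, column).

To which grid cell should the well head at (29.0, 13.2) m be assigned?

(2, 8)

Column index: ⌊(29.0 − 1.2) / 3.2⌋ = ⌊8.688⌋ = 8
Row offset from origin: ⌊(13.2 − 1.4) / 5.2⌋ = ⌊2.269⌋ = 2 → row 2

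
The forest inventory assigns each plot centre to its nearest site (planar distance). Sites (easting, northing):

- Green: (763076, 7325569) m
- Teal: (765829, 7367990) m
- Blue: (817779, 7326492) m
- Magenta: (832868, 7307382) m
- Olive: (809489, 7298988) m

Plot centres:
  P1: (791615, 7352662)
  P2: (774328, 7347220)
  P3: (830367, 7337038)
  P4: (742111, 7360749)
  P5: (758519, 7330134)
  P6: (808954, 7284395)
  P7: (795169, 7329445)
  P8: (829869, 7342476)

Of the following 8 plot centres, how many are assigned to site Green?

P1 → Teal
P2 → Teal
P3 → Blue
P4 → Teal
P5 → Green
P6 → Olive
P7 → Blue
P8 → Blue
1 of the 8 goes to Green.

1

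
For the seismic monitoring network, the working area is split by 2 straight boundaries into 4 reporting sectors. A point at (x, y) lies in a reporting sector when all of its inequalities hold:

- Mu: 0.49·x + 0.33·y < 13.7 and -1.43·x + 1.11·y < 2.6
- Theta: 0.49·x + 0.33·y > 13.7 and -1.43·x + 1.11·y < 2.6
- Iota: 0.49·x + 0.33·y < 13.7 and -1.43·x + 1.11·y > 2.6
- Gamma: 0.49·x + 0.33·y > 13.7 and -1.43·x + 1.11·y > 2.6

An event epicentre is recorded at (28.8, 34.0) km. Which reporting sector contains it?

Theta

0.49·28.8 + 0.33·34.0 = 25.332, which is > 13.7
-1.43·28.8 + 1.11·34.0 = -3.444, which is < 2.6
This sign pattern matches Theta.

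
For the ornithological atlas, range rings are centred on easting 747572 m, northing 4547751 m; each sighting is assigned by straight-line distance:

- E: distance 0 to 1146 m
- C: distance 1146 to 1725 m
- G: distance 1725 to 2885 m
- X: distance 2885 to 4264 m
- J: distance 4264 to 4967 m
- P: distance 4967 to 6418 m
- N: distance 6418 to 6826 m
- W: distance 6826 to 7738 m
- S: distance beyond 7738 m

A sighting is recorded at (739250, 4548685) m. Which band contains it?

Distance = √((739250−747572)² + (4548685−4547751)²) = √(69255684.000 + 872356.000) = 8374.249 m.
7738 ≤ 8374.249 < ∞ → S.

S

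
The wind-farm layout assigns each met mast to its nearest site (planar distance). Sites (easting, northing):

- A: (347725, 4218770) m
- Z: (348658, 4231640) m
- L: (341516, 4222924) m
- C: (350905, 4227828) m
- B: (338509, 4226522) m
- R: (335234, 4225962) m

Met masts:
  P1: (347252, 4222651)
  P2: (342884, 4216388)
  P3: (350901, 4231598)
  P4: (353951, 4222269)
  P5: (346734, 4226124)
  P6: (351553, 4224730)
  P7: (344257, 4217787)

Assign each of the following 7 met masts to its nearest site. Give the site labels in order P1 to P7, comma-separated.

A, A, Z, C, C, C, A

P1 → A (d²=15285890.00)
P2 → A (d²=29109205.00)
P3 → Z (d²=5032813.00)
P4 → C (d²=40180597.00)
P5 → C (d²=20300857.00)
P6 → C (d²=10017508.00)
P7 → A (d²=12993313.00)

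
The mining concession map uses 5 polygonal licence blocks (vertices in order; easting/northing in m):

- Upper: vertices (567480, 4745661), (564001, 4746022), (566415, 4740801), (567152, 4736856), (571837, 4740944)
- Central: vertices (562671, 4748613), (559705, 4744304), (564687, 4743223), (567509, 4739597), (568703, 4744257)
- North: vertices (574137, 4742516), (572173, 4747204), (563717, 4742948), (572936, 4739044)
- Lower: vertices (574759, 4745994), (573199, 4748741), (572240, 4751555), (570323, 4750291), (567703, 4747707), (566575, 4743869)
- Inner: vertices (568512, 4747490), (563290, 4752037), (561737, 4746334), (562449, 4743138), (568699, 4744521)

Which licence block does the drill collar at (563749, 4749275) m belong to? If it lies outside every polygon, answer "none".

Cast a ray rightward from (563749, 4749275). For each polygon, the edges (by vertex number in listed order) whose endpoints lie on opposite sides of northing = 4749275, where each meets that height, and whether that is right or left of the point:
Upper: no edge straddles that height → 0 crossings.
Central: no edge straddles that height → 0 crossings.
North: no edge straddles that height → 0 crossings.
Lower: 2–3 at easting≈573017.0 (right), 4–5 at easting≈569292.8 (right) → 2 crossings.
Inner: 1–2 at easting≈566462.0 (right), 2–3 at easting≈562537.9 (left) → 1 crossing.
Only Inner has an odd count, so the point is inside Inner.

Inner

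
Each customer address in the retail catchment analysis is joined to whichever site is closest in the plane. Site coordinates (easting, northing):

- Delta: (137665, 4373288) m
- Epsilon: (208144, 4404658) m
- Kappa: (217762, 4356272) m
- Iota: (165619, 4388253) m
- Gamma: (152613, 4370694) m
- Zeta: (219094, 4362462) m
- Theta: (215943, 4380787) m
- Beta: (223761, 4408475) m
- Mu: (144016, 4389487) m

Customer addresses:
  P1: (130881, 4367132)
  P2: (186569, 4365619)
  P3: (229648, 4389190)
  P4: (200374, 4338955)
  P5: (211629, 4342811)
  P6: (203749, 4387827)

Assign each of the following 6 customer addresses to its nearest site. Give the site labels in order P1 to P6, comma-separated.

Delta, Iota, Theta, Kappa, Kappa, Theta

P1 → Delta (d²=83918992.00)
P2 → Iota (d²=951200456.00)
P3 → Theta (d²=258437434.00)
P4 → Kappa (d²=602221033.00)
P5 → Kappa (d²=218812210.00)
P6 → Theta (d²=198255236.00)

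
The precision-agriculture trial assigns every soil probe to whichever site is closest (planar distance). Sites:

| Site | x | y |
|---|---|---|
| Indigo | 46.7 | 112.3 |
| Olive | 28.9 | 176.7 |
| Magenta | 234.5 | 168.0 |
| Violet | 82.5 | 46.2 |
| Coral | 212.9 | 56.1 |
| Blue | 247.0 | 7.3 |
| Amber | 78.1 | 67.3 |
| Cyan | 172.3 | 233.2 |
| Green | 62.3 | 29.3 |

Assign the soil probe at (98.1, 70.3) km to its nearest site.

Squared distances to each site:
Indigo: 4405.960; Olive: 16109.600; Magenta: 28150.250; Violet: 824.170; Coral: 13380.680; Blue: 26140.210; Amber: 409.000; Cyan: 32042.050; Green: 2962.640.
Minimum at Amber.

Amber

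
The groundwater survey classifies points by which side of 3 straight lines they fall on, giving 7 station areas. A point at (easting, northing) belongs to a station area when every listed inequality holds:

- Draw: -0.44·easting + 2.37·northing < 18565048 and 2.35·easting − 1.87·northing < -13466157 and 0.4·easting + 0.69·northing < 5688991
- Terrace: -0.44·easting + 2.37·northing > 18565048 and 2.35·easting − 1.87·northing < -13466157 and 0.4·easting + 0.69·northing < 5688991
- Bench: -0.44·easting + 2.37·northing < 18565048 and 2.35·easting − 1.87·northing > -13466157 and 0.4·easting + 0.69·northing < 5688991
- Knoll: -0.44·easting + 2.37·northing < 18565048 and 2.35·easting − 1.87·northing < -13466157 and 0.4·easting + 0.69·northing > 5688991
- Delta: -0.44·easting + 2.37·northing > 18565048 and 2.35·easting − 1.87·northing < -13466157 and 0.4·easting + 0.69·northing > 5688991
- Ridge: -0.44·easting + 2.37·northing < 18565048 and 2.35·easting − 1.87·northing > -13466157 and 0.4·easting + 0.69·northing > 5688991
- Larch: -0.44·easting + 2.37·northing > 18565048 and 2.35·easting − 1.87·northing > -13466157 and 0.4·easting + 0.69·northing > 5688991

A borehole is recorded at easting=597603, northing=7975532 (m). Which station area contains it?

-0.44·597603 + 2.37·7975532 = 18639065.520, which is > 18565048
2.35·597603 − 1.87·7975532 = -13509877.790, which is < -13466157
0.4·597603 + 0.69·7975532 = 5742158.280, which is > 5688991
This sign pattern matches Delta.

Delta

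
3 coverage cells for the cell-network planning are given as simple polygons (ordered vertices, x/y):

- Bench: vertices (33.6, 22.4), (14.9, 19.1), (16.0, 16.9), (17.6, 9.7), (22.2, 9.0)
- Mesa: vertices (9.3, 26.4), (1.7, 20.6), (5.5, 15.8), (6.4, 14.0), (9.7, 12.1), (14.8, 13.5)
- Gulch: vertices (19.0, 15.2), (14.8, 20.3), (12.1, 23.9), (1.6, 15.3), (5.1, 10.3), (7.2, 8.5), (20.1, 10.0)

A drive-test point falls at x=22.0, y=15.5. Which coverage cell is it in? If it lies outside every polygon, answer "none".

Bench

Cast a ray rightward from (22.0, 15.5). For each polygon, the edges (by vertex number in listed order) whose endpoints lie on opposite sides of y = 15.5, where each meets that height, and whether that is right or left of the point:
Bench: 3–4 at x≈16.31 (left), 5–1 at x≈27.73 (right) → 1 crossing.
Mesa: 3–4 at x≈5.65 (left), 6–1 at x≈13.95 (left) → 0 crossings.
Gulch: 1–2 at x≈18.75 (left), 3–4 at x≈1.84 (left) → 0 crossings.
Only Bench has an odd count, so the point is inside Bench.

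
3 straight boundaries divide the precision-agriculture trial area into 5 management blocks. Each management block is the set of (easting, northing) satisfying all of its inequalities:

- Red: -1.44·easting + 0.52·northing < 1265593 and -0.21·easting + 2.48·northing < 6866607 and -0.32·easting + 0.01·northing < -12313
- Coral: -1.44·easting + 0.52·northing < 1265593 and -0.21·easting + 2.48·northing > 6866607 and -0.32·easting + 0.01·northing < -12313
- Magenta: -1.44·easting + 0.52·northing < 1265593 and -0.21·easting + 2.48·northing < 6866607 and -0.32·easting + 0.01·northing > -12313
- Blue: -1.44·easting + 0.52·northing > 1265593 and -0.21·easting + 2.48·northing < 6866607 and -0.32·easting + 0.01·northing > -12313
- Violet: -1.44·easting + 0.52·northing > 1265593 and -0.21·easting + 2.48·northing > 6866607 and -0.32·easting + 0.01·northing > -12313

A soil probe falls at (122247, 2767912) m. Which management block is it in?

-1.44·122247 + 0.52·2767912 = 1263278.560, which is < 1265593
-0.21·122247 + 2.48·2767912 = 6838749.890, which is < 6866607
-0.32·122247 + 0.01·2767912 = -11439.920, which is > -12313
This sign pattern matches Magenta.

Magenta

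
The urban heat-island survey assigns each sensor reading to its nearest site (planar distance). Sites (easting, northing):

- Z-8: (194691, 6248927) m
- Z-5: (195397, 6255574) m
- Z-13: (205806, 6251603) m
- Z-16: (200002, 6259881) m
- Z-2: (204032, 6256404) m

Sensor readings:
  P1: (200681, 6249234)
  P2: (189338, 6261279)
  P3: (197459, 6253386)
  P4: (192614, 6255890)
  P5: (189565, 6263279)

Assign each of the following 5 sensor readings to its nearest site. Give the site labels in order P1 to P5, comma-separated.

Z-13, Z-5, Z-5, Z-5, Z-5

P1 → Z-13 (d²=31877786.00)
P2 → Z-5 (d²=69258506.00)
P3 → Z-5 (d²=9039188.00)
P4 → Z-5 (d²=7844945.00)
P5 → Z-5 (d²=93379249.00)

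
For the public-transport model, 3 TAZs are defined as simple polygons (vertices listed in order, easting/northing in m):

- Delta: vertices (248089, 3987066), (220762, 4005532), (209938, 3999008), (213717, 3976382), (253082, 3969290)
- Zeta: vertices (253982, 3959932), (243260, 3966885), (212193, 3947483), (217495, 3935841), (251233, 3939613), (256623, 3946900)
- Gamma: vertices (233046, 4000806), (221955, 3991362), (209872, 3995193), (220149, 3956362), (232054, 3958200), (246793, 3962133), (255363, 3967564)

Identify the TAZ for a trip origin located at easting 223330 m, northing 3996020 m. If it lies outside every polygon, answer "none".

Cast a ray rightward from (223330, 3996020). For each polygon, the edges (by vertex number in listed order) whose endpoints lie on opposite sides of northing = 3996020, where each meets that height, and whether that is right or left of the point:
Delta: 1–2 at easting≈234838.4 (right), 3–4 at easting≈210437.1 (left) → 1 crossing.
Zeta: no edge straddles that height → 0 crossings.
Gamma: 1–2 at easting≈227425.3 (right), 7–1 at easting≈236259.1 (right) → 2 crossings.
Only Delta has an odd count, so the point is inside Delta.

Delta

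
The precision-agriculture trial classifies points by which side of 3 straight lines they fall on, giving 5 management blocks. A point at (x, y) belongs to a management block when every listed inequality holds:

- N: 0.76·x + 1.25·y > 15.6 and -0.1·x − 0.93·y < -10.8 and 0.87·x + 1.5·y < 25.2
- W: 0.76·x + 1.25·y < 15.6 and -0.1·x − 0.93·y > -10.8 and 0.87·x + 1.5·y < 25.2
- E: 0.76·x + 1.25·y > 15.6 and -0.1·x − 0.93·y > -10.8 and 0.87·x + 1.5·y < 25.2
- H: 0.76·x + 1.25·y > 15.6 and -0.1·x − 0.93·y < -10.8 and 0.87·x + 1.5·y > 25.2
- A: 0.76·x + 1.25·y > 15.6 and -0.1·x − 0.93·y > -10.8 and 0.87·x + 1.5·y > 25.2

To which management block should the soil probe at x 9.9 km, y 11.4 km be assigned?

H

0.76·9.9 + 1.25·11.4 = 21.774, which is > 15.6
-0.1·9.9 − 0.93·11.4 = -11.592, which is < -10.8
0.87·9.9 + 1.5·11.4 = 25.713, which is > 25.2
This sign pattern matches H.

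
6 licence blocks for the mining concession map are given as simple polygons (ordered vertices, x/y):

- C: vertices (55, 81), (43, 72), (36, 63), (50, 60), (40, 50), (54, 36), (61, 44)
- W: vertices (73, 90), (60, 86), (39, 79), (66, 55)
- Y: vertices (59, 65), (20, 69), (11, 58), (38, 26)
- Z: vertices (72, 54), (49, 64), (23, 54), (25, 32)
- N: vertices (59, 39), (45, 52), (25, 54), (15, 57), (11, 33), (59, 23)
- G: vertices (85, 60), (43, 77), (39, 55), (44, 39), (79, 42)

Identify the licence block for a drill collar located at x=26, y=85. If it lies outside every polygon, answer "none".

Cast a ray rightward from (26, 85). For each polygon, the edges (by vertex number in listed order) whose endpoints lie on opposite sides of y = 85, where each meets that height, and whether that is right or left of the point:
C: no edge straddles that height → 0 crossings.
W: 2–3 at x≈57.0 (right), 4–1 at x≈72.0 (right) → 2 crossings.
Y: no edge straddles that height → 0 crossings.
Z: no edge straddles that height → 0 crossings.
N: no edge straddles that height → 0 crossings.
G: no edge straddles that height → 0 crossings.
All counts are even, so the point lies outside every listed polygon.

none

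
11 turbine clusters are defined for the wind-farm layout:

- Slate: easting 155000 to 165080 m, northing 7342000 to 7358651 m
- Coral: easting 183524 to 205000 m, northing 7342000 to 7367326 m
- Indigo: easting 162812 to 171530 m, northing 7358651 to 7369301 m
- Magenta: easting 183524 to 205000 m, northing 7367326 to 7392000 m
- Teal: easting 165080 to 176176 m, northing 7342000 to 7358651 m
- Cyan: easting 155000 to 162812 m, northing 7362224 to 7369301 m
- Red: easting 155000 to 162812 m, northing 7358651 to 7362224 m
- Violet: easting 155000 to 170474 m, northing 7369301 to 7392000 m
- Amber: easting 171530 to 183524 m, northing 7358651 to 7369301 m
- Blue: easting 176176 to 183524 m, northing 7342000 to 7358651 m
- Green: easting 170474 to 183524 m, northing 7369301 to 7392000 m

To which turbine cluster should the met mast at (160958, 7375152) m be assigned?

The point has easting = 160958 and northing = 7375152.
Only Violet satisfies 155000 ≤ easting ≤ 170474 and 7369301 ≤ northing ≤ 7392000.

Violet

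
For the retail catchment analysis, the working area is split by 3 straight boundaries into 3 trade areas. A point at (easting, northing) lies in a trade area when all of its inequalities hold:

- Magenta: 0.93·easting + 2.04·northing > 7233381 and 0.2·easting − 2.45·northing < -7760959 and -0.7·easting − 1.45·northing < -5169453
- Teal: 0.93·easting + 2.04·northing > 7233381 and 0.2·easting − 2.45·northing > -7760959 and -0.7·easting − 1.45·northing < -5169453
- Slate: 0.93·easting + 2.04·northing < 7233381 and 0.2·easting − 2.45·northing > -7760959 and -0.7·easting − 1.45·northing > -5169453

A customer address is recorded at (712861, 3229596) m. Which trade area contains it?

Magenta

0.93·712861 + 2.04·3229596 = 7251336.570, which is > 7233381
0.2·712861 − 2.45·3229596 = -7769938.000, which is < -7760959
-0.7·712861 − 1.45·3229596 = -5181916.900, which is < -5169453
This sign pattern matches Magenta.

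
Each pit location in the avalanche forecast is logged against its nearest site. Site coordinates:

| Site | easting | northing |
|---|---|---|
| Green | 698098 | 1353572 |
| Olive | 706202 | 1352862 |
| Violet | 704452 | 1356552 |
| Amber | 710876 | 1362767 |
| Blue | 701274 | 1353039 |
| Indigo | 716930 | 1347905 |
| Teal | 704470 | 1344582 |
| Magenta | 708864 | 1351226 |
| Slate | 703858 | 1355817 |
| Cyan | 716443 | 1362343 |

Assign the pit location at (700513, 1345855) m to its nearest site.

Teal

Squared distances to each site:
Green: 65384314.000; Olive: 81462770.000; Violet: 129941530.000; Amber: 393407513.000; Blue: 52188977.000; Indigo: 273720389.000; Teal: 17278378.000; Magenta: 98586842.000; Slate: 110430469.000; Cyan: 525619044.000.
Minimum at Teal.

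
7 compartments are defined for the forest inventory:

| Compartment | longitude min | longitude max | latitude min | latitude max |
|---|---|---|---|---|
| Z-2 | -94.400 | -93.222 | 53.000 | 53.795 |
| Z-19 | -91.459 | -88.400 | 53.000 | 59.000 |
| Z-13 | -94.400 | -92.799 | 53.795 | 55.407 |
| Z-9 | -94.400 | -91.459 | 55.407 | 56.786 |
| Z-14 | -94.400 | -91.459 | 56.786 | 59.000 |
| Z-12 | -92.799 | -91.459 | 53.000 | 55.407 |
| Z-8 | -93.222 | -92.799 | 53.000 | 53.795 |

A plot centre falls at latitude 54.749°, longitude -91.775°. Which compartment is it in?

The point has longitude = -91.775 and latitude = 54.749.
Only Z-12 satisfies -92.799 ≤ longitude ≤ -91.459 and 53.000 ≤ latitude ≤ 55.407.

Z-12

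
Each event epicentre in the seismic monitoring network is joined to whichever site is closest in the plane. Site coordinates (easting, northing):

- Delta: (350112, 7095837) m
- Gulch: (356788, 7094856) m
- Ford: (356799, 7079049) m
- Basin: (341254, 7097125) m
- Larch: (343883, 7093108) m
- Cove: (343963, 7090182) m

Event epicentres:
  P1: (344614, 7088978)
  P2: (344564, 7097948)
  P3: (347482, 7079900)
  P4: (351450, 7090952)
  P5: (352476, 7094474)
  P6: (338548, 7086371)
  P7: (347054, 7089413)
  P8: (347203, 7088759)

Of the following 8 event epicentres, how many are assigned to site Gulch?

0

P1 → Cove
P2 → Basin
P3 → Ford
P4 → Delta
P5 → Delta
P6 → Cove
P7 → Cove
P8 → Cove
0 of the 8 go to Gulch.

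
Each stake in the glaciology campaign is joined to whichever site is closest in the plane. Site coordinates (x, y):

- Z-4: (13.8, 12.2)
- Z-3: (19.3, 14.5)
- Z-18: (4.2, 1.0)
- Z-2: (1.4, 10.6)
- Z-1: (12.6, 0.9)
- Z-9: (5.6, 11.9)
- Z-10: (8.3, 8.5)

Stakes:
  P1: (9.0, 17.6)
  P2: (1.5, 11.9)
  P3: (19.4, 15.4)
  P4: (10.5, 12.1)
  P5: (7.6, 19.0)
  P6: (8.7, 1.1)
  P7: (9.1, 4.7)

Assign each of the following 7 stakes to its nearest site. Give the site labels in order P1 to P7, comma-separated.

Z-9, Z-2, Z-3, Z-4, Z-9, Z-1, Z-10

P1 → Z-9 (d²=44.05)
P2 → Z-2 (d²=1.70)
P3 → Z-3 (d²=0.82)
P4 → Z-4 (d²=10.90)
P5 → Z-9 (d²=54.41)
P6 → Z-1 (d²=15.25)
P7 → Z-10 (d²=15.08)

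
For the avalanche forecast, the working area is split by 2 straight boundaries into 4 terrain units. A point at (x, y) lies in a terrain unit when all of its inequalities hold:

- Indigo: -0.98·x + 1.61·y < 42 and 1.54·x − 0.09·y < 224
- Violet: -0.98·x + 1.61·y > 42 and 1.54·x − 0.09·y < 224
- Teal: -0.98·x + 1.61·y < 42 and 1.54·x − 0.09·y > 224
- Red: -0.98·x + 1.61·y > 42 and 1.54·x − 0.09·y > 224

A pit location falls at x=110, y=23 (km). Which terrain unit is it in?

-0.98·110 + 1.61·23 = -70.770, which is < 42
1.54·110 − 0.09·23 = 167.330, which is < 224
This sign pattern matches Indigo.

Indigo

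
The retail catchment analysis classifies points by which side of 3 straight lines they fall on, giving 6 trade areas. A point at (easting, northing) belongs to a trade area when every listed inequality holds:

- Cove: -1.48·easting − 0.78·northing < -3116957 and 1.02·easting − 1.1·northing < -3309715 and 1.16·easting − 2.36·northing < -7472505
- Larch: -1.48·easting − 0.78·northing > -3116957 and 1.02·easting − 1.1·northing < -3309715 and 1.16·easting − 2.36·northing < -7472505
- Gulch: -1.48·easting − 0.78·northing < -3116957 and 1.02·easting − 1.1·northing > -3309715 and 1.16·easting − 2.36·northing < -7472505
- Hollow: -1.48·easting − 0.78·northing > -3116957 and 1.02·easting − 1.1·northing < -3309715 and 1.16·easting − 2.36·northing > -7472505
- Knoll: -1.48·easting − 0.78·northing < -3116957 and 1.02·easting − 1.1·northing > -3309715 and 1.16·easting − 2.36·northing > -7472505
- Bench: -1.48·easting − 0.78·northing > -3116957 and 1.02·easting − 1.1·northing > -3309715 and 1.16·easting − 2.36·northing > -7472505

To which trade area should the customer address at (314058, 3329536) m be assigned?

Larch

-1.48·314058 − 0.78·3329536 = -3061843.920, which is > -3116957
1.02·314058 − 1.1·3329536 = -3342150.440, which is < -3309715
1.16·314058 − 2.36·3329536 = -7493397.680, which is < -7472505
This sign pattern matches Larch.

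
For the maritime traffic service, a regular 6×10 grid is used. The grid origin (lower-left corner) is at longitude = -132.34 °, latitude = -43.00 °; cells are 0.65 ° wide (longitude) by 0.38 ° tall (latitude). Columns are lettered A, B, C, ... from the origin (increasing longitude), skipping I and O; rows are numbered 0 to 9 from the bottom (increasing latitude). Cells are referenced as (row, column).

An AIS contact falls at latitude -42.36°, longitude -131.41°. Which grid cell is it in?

(1, B)

Column index: ⌊(-131.41 − -132.34) / 0.65⌋ = ⌊1.431⌋ = 1 → column B
Row offset from origin: ⌊(-42.36 − -43.00) / 0.38⌋ = ⌊1.684⌋ = 1 → row 1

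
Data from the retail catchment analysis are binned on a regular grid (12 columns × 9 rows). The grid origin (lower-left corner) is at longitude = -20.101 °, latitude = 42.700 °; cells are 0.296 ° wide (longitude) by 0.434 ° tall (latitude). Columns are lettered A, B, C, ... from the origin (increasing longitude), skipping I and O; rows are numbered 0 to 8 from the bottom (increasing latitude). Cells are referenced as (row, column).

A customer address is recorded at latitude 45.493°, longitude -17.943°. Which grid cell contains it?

Column index: ⌊(-17.943 − -20.101) / 0.296⌋ = ⌊7.291⌋ = 7 → column H
Row offset from origin: ⌊(45.493 − 42.700) / 0.434⌋ = ⌊6.435⌋ = 6 → row 6

(6, H)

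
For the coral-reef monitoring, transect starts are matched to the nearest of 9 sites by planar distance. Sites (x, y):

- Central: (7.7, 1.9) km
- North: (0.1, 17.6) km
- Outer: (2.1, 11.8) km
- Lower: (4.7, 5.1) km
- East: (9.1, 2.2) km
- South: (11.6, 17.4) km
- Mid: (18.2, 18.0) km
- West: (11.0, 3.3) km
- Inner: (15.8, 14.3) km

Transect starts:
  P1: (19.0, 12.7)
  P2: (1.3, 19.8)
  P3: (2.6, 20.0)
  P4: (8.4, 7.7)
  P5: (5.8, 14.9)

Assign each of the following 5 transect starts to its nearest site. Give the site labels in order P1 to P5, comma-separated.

P1 → Inner (d²=12.80)
P2 → North (d²=6.28)
P3 → North (d²=12.01)
P4 → Lower (d²=20.45)
P5 → Outer (d²=23.30)

Inner, North, North, Lower, Outer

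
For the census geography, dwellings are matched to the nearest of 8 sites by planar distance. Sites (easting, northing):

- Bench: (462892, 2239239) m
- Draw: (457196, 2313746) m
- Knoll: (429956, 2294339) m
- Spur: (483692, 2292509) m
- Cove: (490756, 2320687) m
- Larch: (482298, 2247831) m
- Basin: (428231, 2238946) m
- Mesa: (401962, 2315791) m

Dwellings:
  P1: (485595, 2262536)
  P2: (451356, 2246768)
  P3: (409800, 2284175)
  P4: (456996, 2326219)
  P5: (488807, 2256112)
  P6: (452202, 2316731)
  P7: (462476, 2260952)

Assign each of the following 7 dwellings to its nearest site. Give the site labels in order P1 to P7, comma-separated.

Larch, Bench, Knoll, Draw, Larch, Draw, Bench

P1 → Larch (d²=227107234.00)
P2 → Bench (d²=189765137.00)
P3 → Knoll (d²=509571232.00)
P4 → Draw (d²=155615729.00)
P5 → Larch (d²=110942042.00)
P6 → Draw (d²=33850261.00)
P7 → Bench (d²=471627425.00)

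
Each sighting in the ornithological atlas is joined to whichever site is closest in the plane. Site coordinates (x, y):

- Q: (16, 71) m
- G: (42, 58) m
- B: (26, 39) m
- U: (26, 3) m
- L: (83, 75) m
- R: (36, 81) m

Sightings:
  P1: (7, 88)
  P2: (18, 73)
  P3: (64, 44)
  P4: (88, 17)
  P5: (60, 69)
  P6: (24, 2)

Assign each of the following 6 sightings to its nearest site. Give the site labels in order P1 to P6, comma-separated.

Q, Q, G, L, G, U

P1 → Q (d²=370.00)
P2 → Q (d²=8.00)
P3 → G (d²=680.00)
P4 → L (d²=3389.00)
P5 → G (d²=445.00)
P6 → U (d²=5.00)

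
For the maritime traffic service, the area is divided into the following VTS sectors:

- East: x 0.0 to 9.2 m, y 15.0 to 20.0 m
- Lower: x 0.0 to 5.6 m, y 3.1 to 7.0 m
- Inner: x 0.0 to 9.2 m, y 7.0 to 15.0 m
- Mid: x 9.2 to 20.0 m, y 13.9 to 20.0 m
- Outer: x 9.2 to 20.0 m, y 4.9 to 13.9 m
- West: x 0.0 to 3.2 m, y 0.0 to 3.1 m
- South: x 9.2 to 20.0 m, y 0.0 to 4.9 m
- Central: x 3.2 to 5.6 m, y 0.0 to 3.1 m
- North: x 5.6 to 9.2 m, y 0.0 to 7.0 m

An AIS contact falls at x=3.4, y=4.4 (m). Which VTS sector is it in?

The point has x = 3.4 and y = 4.4.
Only Lower satisfies 0.0 ≤ x ≤ 5.6 and 3.1 ≤ y ≤ 7.0.

Lower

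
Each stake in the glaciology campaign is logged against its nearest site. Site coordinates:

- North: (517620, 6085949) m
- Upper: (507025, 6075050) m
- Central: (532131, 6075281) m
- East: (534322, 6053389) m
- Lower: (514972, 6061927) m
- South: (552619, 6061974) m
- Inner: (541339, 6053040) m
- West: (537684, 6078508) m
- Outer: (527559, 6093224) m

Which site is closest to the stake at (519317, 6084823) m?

Squared distances to each site:
North: 4147685.000; Upper: 246604793.000; Central: 255248360.000; East: 1213246381.000; Lower: 543105841.000; South: 1631100005.000; Inner: 1495127573.000; West: 377225914.000; Outer: 138507365.000.
Minimum at North.

North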